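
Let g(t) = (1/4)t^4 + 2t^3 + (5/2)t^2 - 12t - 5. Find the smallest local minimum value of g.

-49/4

g'(t) = t^3 + 6t^2 + 5t - 12. Setting g'(t) = 0 gives t ∈ {-4, -3, 1}.
Since g''(t) = 3t^2 + 12t + 5, we get g''(-4) = 5 > 0 ⇒ local minimum; g''(-3) = -4 < 0 ⇒ local maximum; g''(1) = 20 > 0 ⇒ local minimum.
The smallest local minimum is g(1) = -49/4.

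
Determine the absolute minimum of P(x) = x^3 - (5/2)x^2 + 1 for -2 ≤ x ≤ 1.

-17

P'(x) = 3x^2 - 5x, whose only zero in [-2, 1] is x = 0.
Evaluating at the critical points and endpoints: P(-2) = -17, P(0) = 1, P(1) = -1/2.
So the minimum is P(-2) = -17.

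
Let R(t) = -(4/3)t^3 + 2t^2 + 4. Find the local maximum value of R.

R'(t) = -4t^2 + 4t. Setting R'(t) = 0 gives t ∈ {0, 1}.
Second-derivative test with R''(t) = -8t + 4: R''(0) = 4 > 0 ⇒ local minimum; R''(1) = -4 < 0 ⇒ local maximum.
The local maximum is R(1) = 14/3.

14/3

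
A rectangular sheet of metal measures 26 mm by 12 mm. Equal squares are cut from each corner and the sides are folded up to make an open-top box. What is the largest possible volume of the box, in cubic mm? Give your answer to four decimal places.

367.7681

With cut size x, the volume is V(x) = x(26 − 2x)(12 − 2x) for 0 < x < 6.
V'(x) = 12x^2 − 152x + 312. Setting V'(x) = 0 gives x ≈ 2.5769 (the root in (0, 6)).
V''(x) = 24x − 152 is negative there, so this is the maximum; V ≈ 367.7681.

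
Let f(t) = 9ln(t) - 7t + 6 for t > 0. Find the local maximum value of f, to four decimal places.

-0.7382

f'(t) = 9/t − 7 = 0 gives t = 9/7.
f''(t) = -9/t², which is negative for t > 0, so this is a local maximum.
f(9/7) = 9·ln(9/7) - 9 + 6 ≈ -0.7382.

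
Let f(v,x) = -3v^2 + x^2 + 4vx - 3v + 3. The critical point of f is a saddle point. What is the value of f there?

∂f/∂v = -6v + 4x - 3 = 0 and ∂f/∂x = 4v + 2x = 0, so (v, x) = (-3/14, 3/7).
The Hessian has f_{vv} = -6, f_{xx} = 2, f_{vx} = 4, giving D = -28 < 0, so the point is a saddle point.
f(-3/14, 3/7) = 93/28.

93/28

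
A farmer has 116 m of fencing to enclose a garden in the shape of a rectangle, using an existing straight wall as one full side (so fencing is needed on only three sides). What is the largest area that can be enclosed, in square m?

Let the sides perpendicular to the wall have length x and the parallel side y, so 2x + y = 116 and the area is A = xy = x(116 − 2x).
A'(x) = 116 − 4x = 0 gives x = 29, and A''(x) = −4 < 0 confirms a maximum.
Then y = 116 − 2·29 = 58 and A = 1682.

1682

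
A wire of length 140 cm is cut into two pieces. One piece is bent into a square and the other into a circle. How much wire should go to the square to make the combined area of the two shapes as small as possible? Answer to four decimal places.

78.4139

Let x be the length used for the square. Square side x/4; circle radius (140−x)/(2π).
A(x) = (x/4)² + π·((140−x)/(2π))² = x²/16 + (140−x)²/(4π) for 0 ≤ x ≤ 140. A'(x) = x/8 − (140−x)/(2π) = 0 gives x = 4·140/(π+4) ≈ 78.4139.
A'' = 1/8 + 1/(2π) > 0, so this gives the minimum combined area; x ≈ 78.4139 cm to the square.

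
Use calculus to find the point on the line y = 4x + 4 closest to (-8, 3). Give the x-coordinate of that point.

Minimize D(x)^2 = (x + 8)^2 + (4x + 1)^2.
d/dx[D^2] = 2(x + 8) + 2·4·(4x + 1) = 0 ⇒ x = -12/17.
Then y = 20/17 and the distance is √(961/17) ≈ 7.5186.

-12/17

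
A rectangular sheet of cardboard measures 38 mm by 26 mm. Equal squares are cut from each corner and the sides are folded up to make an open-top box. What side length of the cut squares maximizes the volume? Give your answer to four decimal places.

With cut size x, the volume is V(x) = x(38 − 2x)(26 − 2x) for 0 < x < 13.
V'(x) = 12x^2 − 256x + 988. Setting V'(x) = 0 gives x ≈ 5.0591 (the root in (0, 13)).
V''(x) = 24x − 256 is negative there, so this is the maximum; V ≈ 2240.2361.

5.0591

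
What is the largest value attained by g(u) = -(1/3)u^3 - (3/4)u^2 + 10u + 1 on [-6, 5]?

773/48

g'(u) = -u^2 - (3/2)u + 10, which vanishes at u = -4 and u = 5/2.
Candidates: g(-6) = -14, g(-4) = -89/3, g(5/2) = 773/48, g(5) = -113/12.
Hence the absolute maximum is 773/48 at u = 5/2.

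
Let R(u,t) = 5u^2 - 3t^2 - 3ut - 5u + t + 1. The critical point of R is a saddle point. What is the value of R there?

∂R/∂u = 10u - 3t - 5 = 0 and ∂R/∂t = -3u - 6t + 1 = 0, so (u, t) = (11/23, -5/69).
The Hessian has R_{uu} = 10, R_{tt} = -6, R_{ut} = -3, giving D = -69 < 0, so the point is a saddle point.
R(11/23, -5/69) = -16/69.

-16/69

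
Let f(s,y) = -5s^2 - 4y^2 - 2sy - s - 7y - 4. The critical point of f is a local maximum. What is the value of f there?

-69/76

∂f/∂s = -10s - 2y - 1 = 0 and ∂f/∂y = -2s - 8y - 7 = 0, so (s, y) = (3/38, -17/19).
The Hessian has f_{ss} = -10, f_{yy} = -8, f_{sy} = -2, giving D = 76 > 0 with f_{ss} < 0, so the point is a local maximum.
f(3/38, -17/19) = -69/76.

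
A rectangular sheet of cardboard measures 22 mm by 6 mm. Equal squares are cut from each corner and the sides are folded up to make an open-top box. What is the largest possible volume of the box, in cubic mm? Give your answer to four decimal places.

86.0264

With cut size x, the volume is V(x) = x(22 − 2x)(6 − 2x) for 0 < x < 3.
V'(x) = 12x^2 − 112x + 132. Setting V'(x) = 0 gives x ≈ 1.3837 (the root in (0, 3)).
V''(x) = 24x − 112 is negative there, so this is the maximum; V ≈ 86.0264.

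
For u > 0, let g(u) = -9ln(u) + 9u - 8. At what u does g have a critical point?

g'(u) = -9/u + 9 = 0 gives u = 1.
g''(u) = 9/u², which is positive for u > 0, so this is a local minimum.
g(1) = -9·ln(1) + 9 - 8 ≈ 1.0000.

1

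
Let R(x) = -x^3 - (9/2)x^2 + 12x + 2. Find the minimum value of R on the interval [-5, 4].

-86

The derivative is -3x^2 - 9x + 12, which vanishes at x = -4 and x = 1.
Compare values at every candidate in [-5, 4]: R(-5) = -91/2,  R(-4) = -54,  R(1) = 17/2,  R(4) = -86.
Hence the absolute minimum is -86 at x = 4.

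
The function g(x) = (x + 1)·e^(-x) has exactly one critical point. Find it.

By the product rule, g'(x) = (-x)·e^(-x). Since e^(-x) > 0, the only critical point is x = 0.
g''(0) has the same sign as -1 < 0, so this is a local maximum.
g(0) = (1)·e^(0) ≈ 1.0000.

0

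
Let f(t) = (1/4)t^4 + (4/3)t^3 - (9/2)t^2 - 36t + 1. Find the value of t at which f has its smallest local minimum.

3

Critical points: f'(t) = t^3 + 4t^2 - 9t - 36 vanishes at t = -4, -3, 3.
Second-derivative test with f''(t) = 3t^2 + 8t - 9: f''(-4) = 7 > 0 ⇒ local minimum; f''(-3) = -6 < 0 ⇒ local maximum; f''(3) = 42 > 0 ⇒ local minimum.
Thus f has its smallest local minimum at t = 3, with value -365/4.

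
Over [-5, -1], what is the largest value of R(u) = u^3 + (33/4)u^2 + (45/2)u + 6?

The derivative is 3u^2 + (33/2)u + 45/2, which vanishes at u = -3 and u = -5/2.
Candidates: R(-5) = -101/4, R(-3) = -57/4, R(-5/2) = -229/16, R(-1) = -37/4.
Hence the absolute maximum is -37/4 at u = -1.

-37/4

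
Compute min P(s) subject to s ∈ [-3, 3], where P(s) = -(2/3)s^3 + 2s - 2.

-14

P'(s) = -2s^2 + 2, which vanishes at s = -1 and s = 1.
Evaluating at the critical points and endpoints: P(-3) = 10; P(-1) = -10/3; P(1) = -2/3; P(3) = -14.
The minimum over the interval is -14, attained at s = 3.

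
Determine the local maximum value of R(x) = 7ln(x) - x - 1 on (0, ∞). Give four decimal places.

R'(x) = 7/x − 1 = 0 gives x = 7.
R''(x) = -7/x², which is negative for x > 0, so this is a local maximum.
R(7) = 7·ln(7) - 7 - 1 ≈ 5.6214.

5.6214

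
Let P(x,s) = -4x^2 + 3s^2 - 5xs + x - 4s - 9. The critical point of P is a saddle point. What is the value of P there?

∂P/∂x = -8x - 5s + 1 = 0 and ∂P/∂s = -5x + 6s - 4 = 0, so (x, s) = (-14/73, 37/73).
The Hessian has P_{xx} = -8, P_{ss} = 6, P_{xs} = -5, giving D = -73 < 0, so the point is a saddle point.
P(-14/73, 37/73) = -738/73.

-738/73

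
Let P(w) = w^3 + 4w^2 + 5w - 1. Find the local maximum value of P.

Critical points: P'(w) = 3w^2 + 8w + 5 vanishes at w = -5/3, -1.
Since P''(w) = 6w + 8, we get P''(-5/3) = -2 < 0 ⇒ local maximum; P''(-1) = 2 > 0 ⇒ local minimum.
The local maximum is P(-5/3) = -77/27.

-77/27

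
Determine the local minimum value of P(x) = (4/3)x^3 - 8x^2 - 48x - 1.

-289

Critical points: P'(x) = 4x^2 - 16x - 48 vanishes at x = -2, 6.
Since P''(x) = 8x - 16, we get P''(-2) = -32 < 0 ⇒ local maximum; P''(6) = 32 > 0 ⇒ local minimum.
The local minimum is P(6) = -289.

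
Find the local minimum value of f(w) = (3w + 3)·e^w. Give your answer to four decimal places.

By the product rule, f'(w) = (3w + 6)·e^w. Since e^w > 0, the only critical point is w = -2.
f''(-2) has the same sign as 3 > 0, so this is a local minimum.
f(-2) = (-3)·e^(-2) ≈ -0.4060.

-0.4060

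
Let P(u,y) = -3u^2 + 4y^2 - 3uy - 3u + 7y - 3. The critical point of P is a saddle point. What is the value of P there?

∂P/∂u = -6u - 3y - 3 = 0 and ∂P/∂y = -3u + 8y + 7 = 0, so (u, y) = (-1/19, -17/19).
The Hessian has P_{uu} = -6, P_{yy} = 8, P_{uy} = -3, giving D = -57 < 0, so the point is a saddle point.
P(-1/19, -17/19) = -115/19.

-115/19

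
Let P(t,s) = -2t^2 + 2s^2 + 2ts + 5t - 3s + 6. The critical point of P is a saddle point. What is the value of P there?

91/10

∂P/∂t = -4t + 2s + 5 = 0 and ∂P/∂s = 2t + 4s - 3 = 0, so (t, s) = (13/10, 1/10).
The Hessian has P_{tt} = -4, P_{ss} = 4, P_{ts} = 2, giving D = -20 < 0, so the point is a saddle point.
P(13/10, 1/10) = 91/10.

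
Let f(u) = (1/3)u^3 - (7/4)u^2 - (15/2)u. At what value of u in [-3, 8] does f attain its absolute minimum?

5

f'(u) = u^2 - (7/2)u - 15/2, which vanishes at u = -3/2 and u = 5.
Candidates: f(-3) = -9/4; f(-3/2) = 99/16; f(5) = -475/12; f(8) = -4/3.
The minimum over the interval is -475/12, attained at u = 5.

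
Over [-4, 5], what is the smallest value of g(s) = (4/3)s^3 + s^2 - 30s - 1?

g'(s) = 4s^2 + 2s - 30, which vanishes at s = -3 and s = 5/2.
Evaluating at the critical points and endpoints: g(-4) = 149/3,  g(-3) = 62,  g(5/2) = -587/12,  g(5) = 122/3.
Hence the absolute minimum is -587/12 at s = 5/2.

-587/12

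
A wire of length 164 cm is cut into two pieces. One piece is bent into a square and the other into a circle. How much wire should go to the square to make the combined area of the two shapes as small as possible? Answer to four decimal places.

91.8563

Let x be the length used for the square. Square side x/4; circle radius (164−x)/(2π).
A(x) = (x/4)² + π·((164−x)/(2π))² = x²/16 + (164−x)²/(4π) for 0 ≤ x ≤ 164. A'(x) = x/8 − (164−x)/(2π) = 0 gives x = 4·164/(π+4) ≈ 91.8563.
A'' = 1/8 + 1/(2π) > 0, so this gives the minimum combined area; x ≈ 91.8563 cm to the square.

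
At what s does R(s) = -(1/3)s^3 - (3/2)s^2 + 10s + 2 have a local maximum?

2

R'(s) = -s^2 - 3s + 10. Setting R'(s) = 0 gives s ∈ {-5, 2}.
Second-derivative test with R''(s) = -2s - 3: R''(-5) = 7 > 0 ⇒ local minimum; R''(2) = -7 < 0 ⇒ local maximum.
The local maximum is R(2) = 40/3.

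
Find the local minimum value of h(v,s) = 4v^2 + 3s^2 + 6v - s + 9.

20/3

∂h/∂v = 8v + 6 = 0 and ∂h/∂s = 6s - 1 = 0, so (v, s) = (-3/4, 1/6).
The Hessian has h_{vv} = 8, h_{ss} = 6, h_{vs} = 0, giving D = 48 > 0 with h_{vv} > 0, so the point is a local minimum.
h(-3/4, 1/6) = 20/3.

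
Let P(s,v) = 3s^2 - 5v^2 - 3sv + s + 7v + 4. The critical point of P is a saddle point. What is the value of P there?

439/69

∂P/∂s = 6s - 3v + 1 = 0 and ∂P/∂v = -3s - 10v + 7 = 0, so (s, v) = (11/69, 15/23).
The Hessian has P_{ss} = 6, P_{vv} = -10, P_{sv} = -3, giving D = -69 < 0, so the point is a saddle point.
P(11/69, 15/23) = 439/69.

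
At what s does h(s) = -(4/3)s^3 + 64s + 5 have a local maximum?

4

h'(s) = -4s^2 + 64. Setting h'(s) = 0 gives s ∈ {-4, 4}.
h''(s) = -8s. h''(-4) = 32 > 0 ⇒ local minimum; h''(4) = -32 < 0 ⇒ local maximum.
So the local maximum value is h(4) = 527/3.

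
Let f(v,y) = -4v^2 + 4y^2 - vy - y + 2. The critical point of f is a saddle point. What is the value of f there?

∂f/∂v = -8v - y = 0 and ∂f/∂y = -v + 8y - 1 = 0, so (v, y) = (-1/65, 8/65).
The Hessian has f_{vv} = -8, f_{yy} = 8, f_{vy} = -1, giving D = -65 < 0, so the point is a saddle point.
f(-1/65, 8/65) = 126/65.

126/65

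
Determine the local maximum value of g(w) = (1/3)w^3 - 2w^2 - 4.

-4

Critical points: g'(w) = w^2 - 4w vanishes at w = 0, 4.
Second-derivative test with g''(w) = 2w - 4: g''(0) = -4 < 0 ⇒ local maximum; g''(4) = 4 > 0 ⇒ local minimum.
Thus g has its local maximum at w = 0, with value -4.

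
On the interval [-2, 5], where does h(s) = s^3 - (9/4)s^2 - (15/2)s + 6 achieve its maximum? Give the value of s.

h'(s) = 3s^2 - (9/2)s - 15/2, which vanishes at s = -1 and s = 5/2.
Evaluating at the critical points and endpoints: h(-2) = 4,  h(-1) = 41/4,  h(5/2) = -179/16,  h(5) = 149/4.
The maximum over the interval is 149/4, attained at s = 5.

5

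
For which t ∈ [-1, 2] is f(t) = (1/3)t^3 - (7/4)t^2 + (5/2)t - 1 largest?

1

Differentiating, f'(t) = t^2 - (7/2)t + 5/2; whose only zero in [-1, 2] is t = 1.
Compare values at every candidate in [-1, 2]: f(-1) = -67/12,  f(1) = 1/12,  f(2) = -1/3.
The maximum over the interval is 1/12, attained at t = 1.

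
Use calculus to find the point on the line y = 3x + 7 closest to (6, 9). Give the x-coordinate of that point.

Minimize D(x)^2 = (x - 6)^2 + (3x - 2)^2.
d/dx[D^2] = 2(x - 6) + 2·3·(3x - 2) = 0 ⇒ x = 6/5.
Then y = 53/5 and the distance is √(128/5) ≈ 5.0596.

6/5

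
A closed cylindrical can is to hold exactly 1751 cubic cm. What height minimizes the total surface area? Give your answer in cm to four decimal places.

With radius r and height h, πr²h = 1751 so h = 1751/(πr²), and S(r) = 2πr² + 2πrh = 2πr² + 2·1751/r.
S'(r) = 4πr − 2·1751/r² = 0 ⇒ r³ = 1751/(2π), so r ≈ 6.5318 and h = 2r ≈ 13.0637.
S''(r) = 4π + 4·1751/r³ > 0, so this is the minimum; S ≈ 804.2146.

13.0637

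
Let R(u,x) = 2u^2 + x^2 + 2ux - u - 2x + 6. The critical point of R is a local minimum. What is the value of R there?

19/4

∂R/∂u = 4u + 2x - 1 = 0 and ∂R/∂x = 2u + 2x - 2 = 0, so (u, x) = (-1/2, 3/2).
The Hessian has R_{uu} = 4, R_{xx} = 2, R_{ux} = 2, giving D = 4 > 0 with R_{uu} > 0, so the point is a local minimum.
R(-1/2, 3/2) = 19/4.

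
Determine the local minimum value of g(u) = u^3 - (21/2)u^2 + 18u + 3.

-51

Critical points: g'(u) = 3u^2 - 21u + 18 vanishes at u = 1, 6.
Since g''(u) = 6u - 21, we get g''(1) = -15 < 0 ⇒ local maximum; g''(6) = 15 > 0 ⇒ local minimum.
Thus g has its local minimum at u = 6, with value -51.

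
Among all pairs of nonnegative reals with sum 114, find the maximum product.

3249

With x + y = 114, the product is P(x) = x(114 − x).
P'(x) = 114 − 2x = 0 gives x = 57; P'' = −2 < 0, so this is the maximum.
P = 57·57 = 3249.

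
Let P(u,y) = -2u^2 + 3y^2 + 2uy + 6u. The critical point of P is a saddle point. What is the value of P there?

27/7

∂P/∂u = -4u + 2y + 6 = 0 and ∂P/∂y = 2u + 6y = 0, so (u, y) = (9/7, -3/7).
The Hessian has P_{uu} = -4, P_{yy} = 6, P_{uy} = 2, giving D = -28 < 0, so the point is a saddle point.
P(9/7, -3/7) = 27/7.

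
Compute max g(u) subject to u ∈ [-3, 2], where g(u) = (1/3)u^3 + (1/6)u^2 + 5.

g'(u) = u^2 + (1/3)u, which vanishes at u = -1/3 and u = 0.
Evaluating at the critical points and endpoints: g(-3) = -5/2; g(-1/3) = 811/162; g(0) = 5; g(2) = 25/3.
Hence the absolute maximum is 25/3 at u = 2.

25/3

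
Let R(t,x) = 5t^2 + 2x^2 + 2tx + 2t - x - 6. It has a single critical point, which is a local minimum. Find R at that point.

-233/36

∂R/∂t = 10t + 2x + 2 = 0 and ∂R/∂x = 2t + 4x - 1 = 0, so (t, x) = (-5/18, 7/18).
The Hessian has R_{tt} = 10, R_{xx} = 4, R_{tx} = 2, giving D = 36 > 0 with R_{tt} > 0, so the point is a local minimum.
R(-5/18, 7/18) = -233/36.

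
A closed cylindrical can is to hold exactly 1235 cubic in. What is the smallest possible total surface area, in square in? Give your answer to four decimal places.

With radius r and height h, πr²h = 1235 so h = 1235/(πr²), and S(r) = 2πr² + 2πrh = 2πr² + 2·1235/r.
S'(r) = 4πr − 2·1235/r² = 0 ⇒ r³ = 1235/(2π), so r ≈ 5.8143 and h = 2r ≈ 11.6286.
S''(r) = 4π + 4·1235/r³ > 0, so this is the minimum; S ≈ 637.2246.

637.2246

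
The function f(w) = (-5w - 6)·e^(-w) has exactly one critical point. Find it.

-1/5

Differentiating with the product rule gives f'(w) = (5w + 1)·e^(-w). Since e^(-w) > 0, the only critical point is w = -1/5.
f''(-1/5) has the same sign as 5 > 0, so this is a local minimum.
f(-1/5) = (-5)·e^(1/5) ≈ -6.1070.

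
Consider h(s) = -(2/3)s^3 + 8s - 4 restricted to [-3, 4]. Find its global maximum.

The derivative is -2s^2 + 8, which vanishes at s = -2 and s = 2.
Compare values at every candidate in [-3, 4]: h(-3) = -10,  h(-2) = -44/3,  h(2) = 20/3,  h(4) = -44/3.
So the maximum is h(2) = 20/3.

20/3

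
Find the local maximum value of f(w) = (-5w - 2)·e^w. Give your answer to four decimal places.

f'(w) = (-5)·e^w + (-5w - 2)·1·e^w = (-5w - 7)·e^w. Since e^w > 0, the only critical point is w = -7/5.
f''(-7/5) has the same sign as -5 < 0, so this is a local maximum.
f(-7/5) = (5)·e^(-7/5) ≈ 1.2330.

1.2330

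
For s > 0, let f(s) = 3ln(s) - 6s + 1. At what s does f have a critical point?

f'(s) = 3/s − 6 = 0 gives s = 1/2.
f''(s) = -3/s², which is negative for s > 0, so this is a local maximum.
f(1/2) = 3·ln(1/2) - 3 + 1 ≈ -4.0794.

1/2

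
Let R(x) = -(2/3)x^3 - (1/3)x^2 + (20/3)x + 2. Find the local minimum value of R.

R'(x) = -2x^2 - (2/3)x + 20/3. Setting R'(x) = 0 gives x ∈ {-2, 5/3}.
R''(x) = -4x - 2/3. R''(-2) = 22/3 > 0 ⇒ local minimum; R''(5/3) = -22/3 < 0 ⇒ local maximum.
Thus R has its local minimum at x = -2, with value -22/3.

-22/3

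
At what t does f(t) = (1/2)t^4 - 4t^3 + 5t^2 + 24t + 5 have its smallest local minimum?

Critical points: f'(t) = 2t^3 - 12t^2 + 10t + 24 vanishes at t = -1, 3, 4.
Second-derivative test with f''(t) = 6t^2 - 24t + 10: f''(-1) = 40 > 0 ⇒ local minimum; f''(3) = -8 < 0 ⇒ local maximum; f''(4) = 10 > 0 ⇒ local minimum.
The smallest local minimum is f(-1) = -19/2.

-1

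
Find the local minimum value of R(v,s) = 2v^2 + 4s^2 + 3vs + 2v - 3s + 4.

∂R/∂v = 4v + 3s + 2 = 0 and ∂R/∂s = 3v + 8s - 3 = 0, so (v, s) = (-25/23, 18/23).
The Hessian has R_{vv} = 4, R_{ss} = 8, R_{vs} = 3, giving D = 23 > 0 with R_{vv} > 0, so the point is a local minimum.
R(-25/23, 18/23) = 40/23.

40/23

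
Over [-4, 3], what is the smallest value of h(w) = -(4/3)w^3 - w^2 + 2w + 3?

-36

h'(w) = -4w^2 - 2w + 2, which vanishes at w = -1 and w = 1/2.
Candidates: h(-4) = 193/3, h(-1) = 4/3, h(1/2) = 43/12, h(3) = -36.
Hence the absolute minimum is -36 at w = 3.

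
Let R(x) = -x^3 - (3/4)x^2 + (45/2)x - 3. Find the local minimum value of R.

Critical points: R'(x) = -3x^2 - (3/2)x + 45/2 vanishes at x = -3, 5/2.
Since R''(x) = -6x - 3/2, we get R''(-3) = 33/2 > 0 ⇒ local minimum; R''(5/2) = -33/2 < 0 ⇒ local maximum.
So the local minimum value is R(-3) = -201/4.

-201/4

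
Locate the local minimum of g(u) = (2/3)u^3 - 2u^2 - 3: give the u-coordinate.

2

g'(u) = 2u^2 - 4u = 0 at u = 0, 2.
Since g''(u) = 4u - 4, we get g''(0) = -4 < 0 ⇒ local maximum; g''(2) = 4 > 0 ⇒ local minimum.
Thus g has its local minimum at u = 2, with value -17/3.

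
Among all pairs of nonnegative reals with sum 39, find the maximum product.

With x + y = 39, the product is P(x) = x(39 − x).
P'(x) = 39 − 2x = 0 gives x = 39/2; P'' = −2 < 0, so this is the maximum.
P = 39/2·39/2 = 1521/4.

1521/4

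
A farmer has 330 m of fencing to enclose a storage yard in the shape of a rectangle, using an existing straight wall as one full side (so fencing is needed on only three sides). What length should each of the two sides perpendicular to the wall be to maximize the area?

Let the sides perpendicular to the wall have length x and the parallel side y, so 2x + y = 330 and the area is A = xy = x(330 − 2x).
A'(x) = 330 − 4x = 0 gives x = 165/2, and A''(x) = −4 < 0 confirms a maximum.
Then y = 330 − 2·165/2 = 165 and A = 27225/2.

165/2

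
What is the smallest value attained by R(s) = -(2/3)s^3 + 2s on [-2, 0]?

The derivative is -2s^2 + 2, whose only zero in [-2, 0] is s = -1.
Compare values at every candidate in [-2, 0]: R(-2) = 4/3,  R(-1) = -4/3,  R(0) = 0.
So the minimum is R(-1) = -4/3.

-4/3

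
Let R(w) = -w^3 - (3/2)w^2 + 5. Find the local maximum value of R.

Critical points: R'(w) = -3w^2 - 3w vanishes at w = -1, 0.
Second-derivative test with R''(w) = -6w - 3: R''(-1) = 3 > 0 ⇒ local minimum; R''(0) = -3 < 0 ⇒ local maximum.
The local maximum is R(0) = 5.

5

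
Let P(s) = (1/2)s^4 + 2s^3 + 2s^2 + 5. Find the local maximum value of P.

P'(s) = 2s^3 + 6s^2 + 4s. Setting P'(s) = 0 gives s ∈ {-2, -1, 0}.
P''(s) = 6s^2 + 12s + 4. P''(-2) = 4 > 0 ⇒ local minimum; P''(-1) = -2 < 0 ⇒ local maximum; P''(0) = 4 > 0 ⇒ local minimum.
Thus P has its local maximum at s = -1, with value 11/2.

11/2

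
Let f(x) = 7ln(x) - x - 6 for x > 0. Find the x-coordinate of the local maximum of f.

7

f'(x) = 7/x − 1 = 0 gives x = 7.
f''(x) = -7/x², which is negative for x > 0, so this is a local maximum.
f(7) = 7·ln(7) - 7 - 6 ≈ 0.6214.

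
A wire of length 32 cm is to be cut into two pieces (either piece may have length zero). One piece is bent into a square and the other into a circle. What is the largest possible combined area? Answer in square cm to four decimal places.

81.4873

Let x be the length used for the square. Square side x/4; circle radius (32−x)/(2π).
A(x) = (x/4)² + π·((32−x)/(2π))² = x²/16 + (32−x)²/(4π) for 0 ≤ x ≤ 32. A'(x) = x/8 − (32−x)/(2π) = 0 gives x = 4·32/(π+4) ≈ 17.9232.
A'' > 0, so the interior critical point is a minimum; the maximum is at an endpoint. A(0) = 81.4873 and A(32) = 64.0000, so the largest area is 81.4873.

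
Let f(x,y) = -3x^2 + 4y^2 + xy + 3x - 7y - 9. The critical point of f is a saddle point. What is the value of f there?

-531/49

∂f/∂x = -6x + y + 3 = 0 and ∂f/∂y = x + 8y - 7 = 0, so (x, y) = (31/49, 39/49).
The Hessian has f_{xx} = -6, f_{yy} = 8, f_{xy} = 1, giving D = -49 < 0, so the point is a saddle point.
f(31/49, 39/49) = -531/49.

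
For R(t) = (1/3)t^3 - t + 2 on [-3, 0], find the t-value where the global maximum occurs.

-1

Differentiating, R'(t) = t^2 - 1; whose only zero in [-3, 0] is t = -1.
Compare values at every candidate in [-3, 0]: R(-3) = -4; R(-1) = 8/3; R(0) = 2.
The maximum over the interval is 8/3, attained at t = -1.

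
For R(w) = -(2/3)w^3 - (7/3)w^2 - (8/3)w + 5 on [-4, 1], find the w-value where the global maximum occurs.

The derivative is -2w^2 - (14/3)w - 8/3, which vanishes at w = -4/3 and w = -1.
Evaluating at the critical points and endpoints: R(-4) = 21; R(-4/3) = 485/81; R(-1) = 6; R(1) = -2/3.
Hence the absolute maximum is 21 at w = -4.

-4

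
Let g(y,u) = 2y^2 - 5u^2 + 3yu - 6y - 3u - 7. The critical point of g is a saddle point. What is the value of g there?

∂g/∂y = 4y + 3u - 6 = 0 and ∂g/∂u = 3y - 10u - 3 = 0, so (y, u) = (69/49, 6/49).
The Hessian has g_{yy} = 4, g_{uu} = -10, g_{yu} = 3, giving D = -49 < 0, so the point is a saddle point.
g(69/49, 6/49) = -559/49.

-559/49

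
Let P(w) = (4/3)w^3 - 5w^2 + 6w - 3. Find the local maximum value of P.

-2/3

P'(w) = 4w^2 - 10w + 6. Setting P'(w) = 0 gives w ∈ {1, 3/2}.
P''(w) = 8w - 10. P''(1) = -2 < 0 ⇒ local maximum; P''(3/2) = 2 > 0 ⇒ local minimum.
So the local maximum value is P(1) = -2/3.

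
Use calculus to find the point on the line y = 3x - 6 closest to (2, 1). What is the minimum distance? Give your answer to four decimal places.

Minimize D(x)^2 = (x - 2)^2 + (3x - 7)^2.
d/dx[D^2] = 2(x - 2) + 2·3·(3x - 7) = 0 ⇒ x = 23/10.
Then y = 9/10 and the distance is √(1/10) ≈ 0.3162.

0.3162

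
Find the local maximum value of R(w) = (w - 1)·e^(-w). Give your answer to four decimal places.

0.1353

Differentiating with the product rule gives R'(w) = (-w + 2)·e^(-w). Since e^(-w) > 0, the only critical point is w = 2.
R''(2) has the same sign as -1 < 0, so this is a local maximum.
R(2) = (1)·e^(-2) ≈ 0.1353.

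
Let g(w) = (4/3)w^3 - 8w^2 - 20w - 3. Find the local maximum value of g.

23/3

g'(w) = 4w^2 - 16w - 20 = 0 at w = -1, 5.
Second-derivative test with g''(w) = 8w - 16: g''(-1) = -24 < 0 ⇒ local maximum; g''(5) = 24 > 0 ⇒ local minimum.
Thus g has its local maximum at w = -1, with value 23/3.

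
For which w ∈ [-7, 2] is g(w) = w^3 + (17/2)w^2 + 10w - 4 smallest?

-2/3

The derivative is 3w^2 + 17w + 10, which vanishes at w = -5 and w = -2/3.
Evaluating at the critical points and endpoints: g(-7) = -1/2, g(-5) = 67/2, g(-2/3) = -194/27, g(2) = 58.
The minimum over the interval is -194/27, attained at w = -2/3.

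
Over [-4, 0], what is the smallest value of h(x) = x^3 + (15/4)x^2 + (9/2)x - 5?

The derivative is 3x^2 + (15/2)x + 9/2, which vanishes at x = -3/2 and x = -1.
Evaluating at the critical points and endpoints: h(-4) = -27,  h(-3/2) = -107/16,  h(-1) = -27/4,  h(0) = -5.
So the minimum is h(-4) = -27.

-27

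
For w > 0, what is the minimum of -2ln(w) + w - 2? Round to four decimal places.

f'(w) = -2/w + 1 = 0 gives w = 2.
f''(w) = 2/w², which is positive for w > 0, so this is a local minimum.
f(2) = -2·ln(2) + 2 - 2 ≈ -1.3863.

-1.3863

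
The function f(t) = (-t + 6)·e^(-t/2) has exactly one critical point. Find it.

By the product rule, f'(t) = ((1/2)t - 4)·e^(-t/2). Since e^(-t/2) > 0, the only critical point is t = 8.
f''(8) has the same sign as 1/2 > 0, so this is a local minimum.
f(8) = (-2)·e^(-4) ≈ -0.0366.

8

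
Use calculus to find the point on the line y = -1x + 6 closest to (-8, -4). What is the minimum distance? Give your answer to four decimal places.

12.7279

Minimize D(x)^2 = (x + 8)^2 + (-x + 10)^2.
d/dx[D^2] = 2(x + 8) + 2·(-1)·(-x + 10) = 0 ⇒ x = 1.
Then y = 5 and the distance is √(162) ≈ 12.7279.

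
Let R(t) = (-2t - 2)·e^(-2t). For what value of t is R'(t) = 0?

-1/2

R'(t) = (-2)·e^(-2t) + (-2t - 2)·(-2)·e^(-2t) = (4t + 2)·e^(-2t). Since e^(-2t) > 0, the only critical point is t = -1/2.
R''(-1/2) has the same sign as 4 > 0, so this is a local minimum.
R(-1/2) = (-1)·e^(1) ≈ -2.7183.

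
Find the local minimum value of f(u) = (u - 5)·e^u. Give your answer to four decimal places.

Differentiating with the product rule gives f'(u) = (u - 4)·e^u. Since e^u > 0, the only critical point is u = 4.
f''(4) has the same sign as 1 > 0, so this is a local minimum.
f(4) = (-1)·e^(4) ≈ -54.5982.

-54.5982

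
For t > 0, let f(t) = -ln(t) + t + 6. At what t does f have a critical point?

1

f'(t) = -1/t + 1 = 0 gives t = 1.
f''(t) = 1/t², which is positive for t > 0, so this is a local minimum.
f(1) = -1·ln(1) + 1 + 6 ≈ 7.0000.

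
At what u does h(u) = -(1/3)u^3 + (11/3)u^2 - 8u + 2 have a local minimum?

4/3

Critical points: h'(u) = -u^2 + (22/3)u - 8 vanishes at u = 4/3, 6.
h''(u) = -2u + 22/3. h''(4/3) = 14/3 > 0 ⇒ local minimum; h''(6) = -14/3 < 0 ⇒ local maximum.
Thus h has its local minimum at u = 4/3, with value -238/81.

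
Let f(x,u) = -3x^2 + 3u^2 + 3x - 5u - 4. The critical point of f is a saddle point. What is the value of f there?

-16/3

∂f/∂x = -6x + 3 = 0 and ∂f/∂u = 6u - 5 = 0, so (x, u) = (1/2, 5/6).
The Hessian has f_{xx} = -6, f_{uu} = 6, f_{xu} = 0, giving D = -36 < 0, so the point is a saddle point.
f(1/2, 5/6) = -16/3.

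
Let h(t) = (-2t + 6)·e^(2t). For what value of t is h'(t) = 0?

5/2

Differentiating with the product rule gives h'(t) = (-4t + 10)·e^(2t). Since e^(2t) > 0, the only critical point is t = 5/2.
h''(5/2) has the same sign as -4 < 0, so this is a local maximum.
h(5/2) = (1)·e^(5) ≈ 148.4132.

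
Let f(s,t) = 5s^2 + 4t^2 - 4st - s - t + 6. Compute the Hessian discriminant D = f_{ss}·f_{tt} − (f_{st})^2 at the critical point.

64

∂f/∂s = 10s - 4t - 1 = 0 and ∂f/∂t = -4s + 8t - 1 = 0, so (s, t) = (3/16, 7/32).
The Hessian has f_{ss} = 10, f_{tt} = 8, f_{st} = -4, giving D = 64 > 0 with f_{ss} > 0, so the point is a local minimum.
D = (10)·(8) − (-4)^2 = 64.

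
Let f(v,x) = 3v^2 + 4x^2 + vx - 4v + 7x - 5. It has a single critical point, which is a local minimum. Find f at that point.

-474/47

∂f/∂v = 6v + x - 4 = 0 and ∂f/∂x = v + 8x + 7 = 0, so (v, x) = (39/47, -46/47).
The Hessian has f_{vv} = 6, f_{xx} = 8, f_{vx} = 1, giving D = 47 > 0 with f_{vv} > 0, so the point is a local minimum.
f(39/47, -46/47) = -474/47.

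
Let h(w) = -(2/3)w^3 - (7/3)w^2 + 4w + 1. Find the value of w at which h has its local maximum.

h'(w) = -2w^2 - (14/3)w + 4 = 0 at w = -3, 2/3.
h''(w) = -4w - 14/3. h''(-3) = 22/3 > 0 ⇒ local minimum; h''(2/3) = -22/3 < 0 ⇒ local maximum.
So the local maximum value is h(2/3) = 197/81.

2/3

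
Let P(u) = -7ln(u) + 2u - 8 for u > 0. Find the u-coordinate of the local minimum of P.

P'(u) = -7/u + 2 = 0 gives u = 7/2.
P''(u) = 7/u², which is positive for u > 0, so this is a local minimum.
P(7/2) = -7·ln(7/2) + 7 - 8 ≈ -9.7693.

7/2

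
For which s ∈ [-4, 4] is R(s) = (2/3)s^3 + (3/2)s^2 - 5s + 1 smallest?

1

Differentiating, R'(s) = 2s^2 + 3s - 5; which vanishes at s = -5/2 and s = 1.
Compare values at every candidate in [-4, 4]: R(-4) = 7/3,  R(-5/2) = 299/24,  R(1) = -11/6,  R(4) = 143/3.
So the minimum is R(1) = -11/6.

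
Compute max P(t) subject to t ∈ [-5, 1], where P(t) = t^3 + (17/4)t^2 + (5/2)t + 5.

The derivative is 3t^2 + (17/2)t + 5/2, which vanishes at t = -5/2 and t = -1/3.
Compare values at every candidate in [-5, 1]: P(-5) = -105/4, P(-5/2) = 155/16, P(-1/3) = 497/108, P(1) = 51/4.
The maximum over the interval is 51/4, attained at t = 1.

51/4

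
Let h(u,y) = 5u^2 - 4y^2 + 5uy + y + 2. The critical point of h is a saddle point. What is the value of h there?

43/21

∂h/∂u = 10u + 5y = 0 and ∂h/∂y = 5u - 8y + 1 = 0, so (u, y) = (-1/21, 2/21).
The Hessian has h_{uu} = 10, h_{yy} = -8, h_{uy} = 5, giving D = -105 < 0, so the point is a saddle point.
h(-1/21, 2/21) = 43/21.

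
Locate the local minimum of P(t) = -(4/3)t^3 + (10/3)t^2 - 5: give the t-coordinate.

0

P'(t) = -4t^2 + (20/3)t = 0 at t = 0, 5/3.
Since P''(t) = -8t + 20/3, we get P''(0) = 20/3 > 0 ⇒ local minimum; P''(5/3) = -20/3 < 0 ⇒ local maximum.
So the local minimum value is P(0) = -5.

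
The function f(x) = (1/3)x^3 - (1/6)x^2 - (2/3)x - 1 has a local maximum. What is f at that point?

-59/81

f'(x) = x^2 - (1/3)x - 2/3. Setting f'(x) = 0 gives x ∈ {-2/3, 1}.
Second-derivative test with f''(x) = 2x - 1/3: f''(-2/3) = -5/3 < 0 ⇒ local maximum; f''(1) = 5/3 > 0 ⇒ local minimum.
The local maximum is f(-2/3) = -59/81.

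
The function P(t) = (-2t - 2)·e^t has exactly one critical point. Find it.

-2

P'(t) = (-2)·e^t + (-2t - 2)·1·e^t = (-2t - 4)·e^t. Since e^t > 0, the only critical point is t = -2.
P''(-2) has the same sign as -2 < 0, so this is a local maximum.
P(-2) = (2)·e^(-2) ≈ 0.2707.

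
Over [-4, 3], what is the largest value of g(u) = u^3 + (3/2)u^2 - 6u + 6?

g'(u) = 3u^2 + 3u - 6, which vanishes at u = -2 and u = 1.
Compare values at every candidate in [-4, 3]: g(-4) = -10; g(-2) = 16; g(1) = 5/2; g(3) = 57/2.
So the maximum is g(3) = 57/2.

57/2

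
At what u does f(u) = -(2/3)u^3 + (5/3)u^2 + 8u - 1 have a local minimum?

f'(u) = -2u^2 + (10/3)u + 8 = 0 at u = -4/3, 3.
Since f''(u) = -4u + 10/3, we get f''(-4/3) = 26/3 > 0 ⇒ local minimum; f''(3) = -26/3 < 0 ⇒ local maximum.
Thus f has its local minimum at u = -4/3, with value -577/81.

-4/3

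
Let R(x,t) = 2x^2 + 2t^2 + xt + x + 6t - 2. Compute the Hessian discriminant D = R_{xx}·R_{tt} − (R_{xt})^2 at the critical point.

∂R/∂x = 4x + t + 1 = 0 and ∂R/∂t = x + 4t + 6 = 0, so (x, t) = (2/15, -23/15).
The Hessian has R_{xx} = 4, R_{tt} = 4, R_{xt} = 1, giving D = 15 > 0 with R_{xx} > 0, so the point is a local minimum.
D = (4)·(4) − (1)^2 = 15.

15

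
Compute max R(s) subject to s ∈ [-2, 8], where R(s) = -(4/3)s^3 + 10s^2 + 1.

253/3

Differentiating, R'(s) = -4s^2 + 20s; which vanishes at s = 0 and s = 5.
Compare values at every candidate in [-2, 8]: R(-2) = 155/3,  R(0) = 1,  R(5) = 253/3,  R(8) = -125/3.
Hence the absolute maximum is 253/3 at s = 5.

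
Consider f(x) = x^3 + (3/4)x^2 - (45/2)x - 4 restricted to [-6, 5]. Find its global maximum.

f'(x) = 3x^2 + (3/2)x - 45/2, which vanishes at x = -3 and x = 5/2.
Compare values at every candidate in [-6, 5]: f(-6) = -58, f(-3) = 173/4, f(5/2) = -639/16, f(5) = 109/4.
Hence the absolute maximum is 173/4 at x = -3.

173/4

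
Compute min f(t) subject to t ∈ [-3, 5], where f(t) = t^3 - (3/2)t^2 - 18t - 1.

f'(t) = 3t^2 - 3t - 18, which vanishes at t = -2 and t = 3.
Evaluating at the critical points and endpoints: f(-3) = 25/2; f(-2) = 21; f(3) = -83/2; f(5) = -7/2.
The minimum over the interval is -83/2, attained at t = 3.

-83/2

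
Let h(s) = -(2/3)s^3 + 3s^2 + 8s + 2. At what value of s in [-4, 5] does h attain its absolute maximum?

h'(s) = -2s^2 + 6s + 8, which vanishes at s = -1 and s = 4.
Candidates: h(-4) = 182/3; h(-1) = -7/3; h(4) = 118/3; h(5) = 101/3.
So the maximum is h(-4) = 182/3.

-4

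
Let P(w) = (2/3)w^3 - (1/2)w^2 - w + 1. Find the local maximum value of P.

P'(w) = 2w^2 - w - 1 = 0 at w = -1/2, 1.
Since P''(w) = 4w - 1, we get P''(-1/2) = -3 < 0 ⇒ local maximum; P''(1) = 3 > 0 ⇒ local minimum.
So the local maximum value is P(-1/2) = 31/24.

31/24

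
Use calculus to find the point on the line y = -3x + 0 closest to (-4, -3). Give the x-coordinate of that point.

1/2

Minimize D(x)^2 = (x + 4)^2 + (-3x + 3)^2.
d/dx[D^2] = 2(x + 4) + 2·(-3)·(-3x + 3) = 0 ⇒ x = 1/2.
Then y = -3/2 and the distance is √(45/2) ≈ 4.7434.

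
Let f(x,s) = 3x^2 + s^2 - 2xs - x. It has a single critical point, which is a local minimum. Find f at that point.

-1/8

∂f/∂x = 6x - 2s - 1 = 0 and ∂f/∂s = -2x + 2s = 0, so (x, s) = (1/4, 1/4).
The Hessian has f_{xx} = 6, f_{ss} = 2, f_{xs} = -2, giving D = 8 > 0 with f_{xx} > 0, so the point is a local minimum.
f(1/4, 1/4) = -1/8.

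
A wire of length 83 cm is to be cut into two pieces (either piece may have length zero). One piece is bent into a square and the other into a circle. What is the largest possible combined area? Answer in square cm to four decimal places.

Let x be the length used for the square. Square side x/4; circle radius (83−x)/(2π).
A(x) = (x/4)² + π·((83−x)/(2π))² = x²/16 + (83−x)²/(4π) for 0 ≤ x ≤ 83. A'(x) = x/8 − (83−x)/(2π) = 0 gives x = 4·83/(π+4) ≈ 46.4882.
A'' > 0, so the interior critical point is a minimum; the maximum is at an endpoint. A(0) = 548.2092 and A(83) = 430.5625, so the largest area is 548.2092.

548.2092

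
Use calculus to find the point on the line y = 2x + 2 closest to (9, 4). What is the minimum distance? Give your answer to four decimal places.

Minimize D(x)^2 = (x - 9)^2 + (2x - 2)^2.
d/dx[D^2] = 2(x - 9) + 2·2·(2x - 2) = 0 ⇒ x = 13/5.
Then y = 36/5 and the distance is √(256/5) ≈ 7.1554.

7.1554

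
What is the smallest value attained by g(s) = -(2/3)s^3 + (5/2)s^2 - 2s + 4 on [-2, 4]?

-20/3

Differentiating, g'(s) = -2s^2 + 5s - 2; which vanishes at s = 1/2 and s = 2.
Compare values at every candidate in [-2, 4]: g(-2) = 70/3,  g(1/2) = 85/24,  g(2) = 14/3,  g(4) = -20/3.
Hence the absolute minimum is -20/3 at s = 4.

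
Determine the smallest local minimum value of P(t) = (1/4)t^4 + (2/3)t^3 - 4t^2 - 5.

-143/3

P'(t) = t^3 + 2t^2 - 8t = 0 at t = -4, 0, 2.
Second-derivative test with P''(t) = 3t^2 + 4t - 8: P''(-4) = 24 > 0 ⇒ local minimum; P''(0) = -8 < 0 ⇒ local maximum; P''(2) = 12 > 0 ⇒ local minimum.
The smallest local minimum is P(-4) = -143/3.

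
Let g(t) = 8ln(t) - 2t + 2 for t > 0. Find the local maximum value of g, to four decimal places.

g'(t) = 8/t − 2 = 0 gives t = 4.
g''(t) = -8/t², which is negative for t > 0, so this is a local maximum.
g(4) = 8·ln(4) - 8 + 2 ≈ 5.0904.

5.0904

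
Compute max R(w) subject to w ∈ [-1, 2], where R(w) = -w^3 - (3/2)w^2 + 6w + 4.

15/2

The derivative is -3w^2 - 3w + 6, whose only zero in [-1, 2] is w = 1.
Compare values at every candidate in [-1, 2]: R(-1) = -5/2; R(1) = 15/2; R(2) = 2.
Hence the absolute maximum is 15/2 at w = 1.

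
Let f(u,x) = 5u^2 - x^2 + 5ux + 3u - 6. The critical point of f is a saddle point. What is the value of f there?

∂f/∂u = 10u + 5x + 3 = 0 and ∂f/∂x = 5u - 2x = 0, so (u, x) = (-2/15, -1/3).
The Hessian has f_{uu} = 10, f_{xx} = -2, f_{ux} = 5, giving D = -45 < 0, so the point is a saddle point.
f(-2/15, -1/3) = -31/5.

-31/5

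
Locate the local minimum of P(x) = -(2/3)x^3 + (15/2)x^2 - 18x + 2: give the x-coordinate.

Critical points: P'(x) = -2x^2 + 15x - 18 vanishes at x = 3/2, 6.
Since P''(x) = -4x + 15, we get P''(3/2) = 9 > 0 ⇒ local minimum; P''(6) = -9 < 0 ⇒ local maximum.
So the local minimum value is P(3/2) = -83/8.

3/2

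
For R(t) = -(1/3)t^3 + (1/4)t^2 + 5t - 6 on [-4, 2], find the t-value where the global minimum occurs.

-2

R'(t) = -t^2 + (1/2)t + 5, whose only zero in [-4, 2] is t = -2.
Compare values at every candidate in [-4, 2]: R(-4) = -2/3,  R(-2) = -37/3,  R(2) = 7/3.
So the minimum is R(-2) = -37/3.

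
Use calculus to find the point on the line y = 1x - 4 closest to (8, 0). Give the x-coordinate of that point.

6

Minimize D(x)^2 = (x - 8)^2 + (x - 4)^2.
d/dx[D^2] = 2(x - 8) + 2·1·(x - 4) = 0 ⇒ x = 6.
Then y = 2 and the distance is √(8) ≈ 2.8284.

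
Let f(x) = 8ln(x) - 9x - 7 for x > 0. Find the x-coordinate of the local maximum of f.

8/9

f'(x) = 8/x − 9 = 0 gives x = 8/9.
f''(x) = -8/x², which is negative for x > 0, so this is a local maximum.
f(8/9) = 8·ln(8/9) - 8 - 7 ≈ -15.9423.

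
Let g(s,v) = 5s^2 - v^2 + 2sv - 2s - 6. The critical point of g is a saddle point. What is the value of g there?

-37/6

∂g/∂s = 10s + 2v - 2 = 0 and ∂g/∂v = 2s - 2v = 0, so (s, v) = (1/6, 1/6).
The Hessian has g_{ss} = 10, g_{vv} = -2, g_{sv} = 2, giving D = -24 < 0, so the point is a saddle point.
g(1/6, 1/6) = -37/6.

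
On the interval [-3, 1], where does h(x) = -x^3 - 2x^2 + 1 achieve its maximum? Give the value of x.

-3

h'(x) = -3x^2 - 4x, which vanishes at x = -4/3 and x = 0.
Compare values at every candidate in [-3, 1]: h(-3) = 10,  h(-4/3) = -5/27,  h(0) = 1,  h(1) = -2.
The maximum over the interval is 10, attained at x = -3.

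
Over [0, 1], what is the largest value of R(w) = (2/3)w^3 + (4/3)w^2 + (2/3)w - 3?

The derivative is 2w^2 + (8/3)w + 2/3, which has no zeros in [0, 1].
Candidates: R(0) = -3,  R(1) = -1/3.
So the maximum is R(1) = -1/3.

-1/3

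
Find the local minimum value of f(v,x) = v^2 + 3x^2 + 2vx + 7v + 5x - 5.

-71/4

∂f/∂v = 2v + 2x + 7 = 0 and ∂f/∂x = 2v + 6x + 5 = 0, so (v, x) = (-4, 1/2).
The Hessian has f_{vv} = 2, f_{xx} = 6, f_{vx} = 2, giving D = 8 > 0 with f_{vv} > 0, so the point is a local minimum.
f(-4, 1/2) = -71/4.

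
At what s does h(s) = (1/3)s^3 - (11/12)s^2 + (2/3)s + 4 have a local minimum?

4/3

h'(s) = s^2 - (11/6)s + 2/3. Setting h'(s) = 0 gives s ∈ {1/2, 4/3}.
Since h''(s) = 2s - 11/6, we get h''(1/2) = -5/6 < 0 ⇒ local maximum; h''(4/3) = 5/6 > 0 ⇒ local minimum.
So the local minimum value is h(4/3) = 328/81.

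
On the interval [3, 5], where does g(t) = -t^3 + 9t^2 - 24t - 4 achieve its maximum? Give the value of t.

The derivative is -3t^2 + 18t - 24, whose only zero in [3, 5] is t = 4.
Candidates: g(3) = -22, g(4) = -20, g(5) = -24.
Hence the absolute maximum is -20 at t = 4.

4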